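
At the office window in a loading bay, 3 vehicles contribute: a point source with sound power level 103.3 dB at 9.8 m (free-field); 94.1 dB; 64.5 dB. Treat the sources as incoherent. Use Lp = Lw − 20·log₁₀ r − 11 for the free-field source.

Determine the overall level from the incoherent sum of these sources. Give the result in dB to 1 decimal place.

Source at 9.8 m: Lp = 103.3 − 20·log₁₀(9.8) − 11 = 72.5 dB.
Sum in the linear (power) domain: Σ 10^(Lᵢ/10) = 10^(72.5/10) + 10^(94.1/10) + 10^(64.5/10) = 2.591e+09.
Combined level = 10 log₁₀(2.591e+09) = 94.1 dB.

94.1 dB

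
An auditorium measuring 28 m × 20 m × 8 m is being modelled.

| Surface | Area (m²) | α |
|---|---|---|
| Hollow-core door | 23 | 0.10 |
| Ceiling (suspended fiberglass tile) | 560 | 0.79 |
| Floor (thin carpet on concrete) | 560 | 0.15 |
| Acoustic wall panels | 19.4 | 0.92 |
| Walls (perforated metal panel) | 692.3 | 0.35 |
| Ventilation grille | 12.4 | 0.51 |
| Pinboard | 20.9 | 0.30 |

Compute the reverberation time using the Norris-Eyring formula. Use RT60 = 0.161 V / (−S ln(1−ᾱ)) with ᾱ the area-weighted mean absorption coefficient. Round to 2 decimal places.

0.69 s

S = Σ Sᵢ = 1888.0 m².
Σ(Sᵢαᵢ) = 23×0.10 + 560×0.79 + 560×0.15 + 19.4×0.92 + 692.3×0.35 + 12.4×0.51 + 20.9×0.30 = 801.447.
ᾱ = 801.447 / 1888.0 = 0.4245.
−S·ln(1−ᾱ) = −1888.0 × ln(1 − 0.4245) = 1043.150.
V = 28 × 20 × 8 = 4480 m³.
T = 0.161·V/[−S·ln(1−ᾱ)] = 0.161·4480/1043.150 = 0.69 s.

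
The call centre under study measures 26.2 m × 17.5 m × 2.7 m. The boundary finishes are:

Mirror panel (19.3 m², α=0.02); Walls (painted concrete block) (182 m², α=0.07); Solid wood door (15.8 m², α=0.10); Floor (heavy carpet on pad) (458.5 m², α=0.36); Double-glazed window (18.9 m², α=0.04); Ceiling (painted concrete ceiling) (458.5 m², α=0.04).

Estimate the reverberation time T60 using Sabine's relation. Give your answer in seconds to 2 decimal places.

1.00 s

Total absorption A = 19.3·0.02 + 182·0.07 + 15.8·0.10 + 458.5·0.36 + 18.9·0.04 + 458.5·0.04
  = 0.386 + 12.740 + 1.580 + 165.060 + 0.756 + 18.340 = 198.862 m² sabins.
Volume V = 26.2 × 17.5 × 2.7 = 1237.95 m³.
RT60 = 0.161 · V / A = 0.161 × 1237.95 / 198.862 = 1.00 s.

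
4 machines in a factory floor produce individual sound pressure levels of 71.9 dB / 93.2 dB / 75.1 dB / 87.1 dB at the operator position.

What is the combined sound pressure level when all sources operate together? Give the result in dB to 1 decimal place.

Σ 10^(Lᵢ/10) = 2.65e+09.
L_total = 10·log₁₀(2.65e+09) = 94.2 dB.

94.2 dB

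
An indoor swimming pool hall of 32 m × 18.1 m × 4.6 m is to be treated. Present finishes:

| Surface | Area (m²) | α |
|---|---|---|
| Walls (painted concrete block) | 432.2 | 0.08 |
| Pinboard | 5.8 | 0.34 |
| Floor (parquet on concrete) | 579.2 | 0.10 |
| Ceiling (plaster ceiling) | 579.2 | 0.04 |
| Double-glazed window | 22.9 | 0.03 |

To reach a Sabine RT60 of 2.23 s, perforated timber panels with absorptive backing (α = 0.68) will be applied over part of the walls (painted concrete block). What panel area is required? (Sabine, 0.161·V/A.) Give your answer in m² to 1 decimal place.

123.4

Equivalent absorption area: A₁ = 432.2×0.08 + 5.8×0.34 + 579.2×0.10 + 579.2×0.04 + 22.9×0.03 = 118.323 m².
Required A₂ = 0.161·2664.32/2.23 = 192.357 sabins.
ΔA needed = 192.357 − 118.323 = 74.034 sabins.
Each m² of panel replacing the walls (painted concrete block) adds (0.68 − 0.08) = 0.60 sabins.
Panel area = 74.034 / 0.60 = 123.4 m².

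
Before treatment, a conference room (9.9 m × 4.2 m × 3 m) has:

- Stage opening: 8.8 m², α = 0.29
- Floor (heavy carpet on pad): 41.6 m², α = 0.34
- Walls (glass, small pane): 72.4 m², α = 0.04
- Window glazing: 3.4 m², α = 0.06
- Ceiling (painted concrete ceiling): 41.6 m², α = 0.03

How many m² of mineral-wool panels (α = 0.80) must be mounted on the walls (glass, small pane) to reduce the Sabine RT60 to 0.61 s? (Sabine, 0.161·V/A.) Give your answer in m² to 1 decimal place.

A₁ = Σ Sᵢαᵢ = 8.8·0.29 + 41.6·0.34 + 72.4·0.04 + 3.4·0.06 + 41.6·0.03 = 21.044 sabins.
V = 124.74 m³. Target absorption A₂ = 0.161 × 124.74 / 0.61 = 32.923 sabins.
Absorption to add: 32.923 − 21.044 = 11.879 sabins.
Net gain per m²: Δα = 0.80 − 0.04 = 0.76.
Panel area = 11.879 / 0.76 = 15.6 m².

15.6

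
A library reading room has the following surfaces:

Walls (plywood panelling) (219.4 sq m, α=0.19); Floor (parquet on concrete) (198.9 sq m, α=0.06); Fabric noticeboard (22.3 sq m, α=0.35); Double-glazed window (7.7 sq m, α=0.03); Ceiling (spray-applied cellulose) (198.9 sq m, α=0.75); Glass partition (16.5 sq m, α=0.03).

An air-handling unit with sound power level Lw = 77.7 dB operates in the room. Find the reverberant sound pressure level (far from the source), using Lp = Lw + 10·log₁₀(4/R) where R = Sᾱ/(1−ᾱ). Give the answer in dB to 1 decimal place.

58.8 dB

Σ(Sᵢαᵢ) = 219.4×0.19 + 198.9×0.06 + 22.3×0.35 + 7.7×0.03 + 198.9×0.75 + 16.5×0.03 = 211.326; total area S = 663.7 sq m.
ᾱ = 0.3184, so room constant R = A/(1−ᾱ) = 310.044 sq m.
Lp = Lw + 10 log₁₀(4/R) = 77.7 -18.89 = 58.8 dB.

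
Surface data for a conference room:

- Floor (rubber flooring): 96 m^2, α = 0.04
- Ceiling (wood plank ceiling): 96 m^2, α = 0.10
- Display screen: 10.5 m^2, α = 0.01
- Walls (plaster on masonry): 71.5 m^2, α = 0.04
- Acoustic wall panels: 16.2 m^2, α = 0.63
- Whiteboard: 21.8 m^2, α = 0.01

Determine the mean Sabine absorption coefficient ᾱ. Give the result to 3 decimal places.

Total surface area S = 312.0 m^2.
Σ(Sᵢαᵢ) = 96*0.04 + 96*0.10 + 10.5*0.01 + 71.5*0.04 + 16.2*0.63 + 21.8*0.01 = 26.829.
ᾱ = A/S = 0.086.

0.086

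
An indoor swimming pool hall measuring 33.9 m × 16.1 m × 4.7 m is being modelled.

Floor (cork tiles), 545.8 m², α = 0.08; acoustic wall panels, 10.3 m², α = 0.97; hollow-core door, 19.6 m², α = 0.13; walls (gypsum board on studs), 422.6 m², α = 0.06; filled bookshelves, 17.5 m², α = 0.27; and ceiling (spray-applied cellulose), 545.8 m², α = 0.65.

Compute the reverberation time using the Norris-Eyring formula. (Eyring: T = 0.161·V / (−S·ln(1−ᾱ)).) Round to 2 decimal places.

Total surface area S = 545.8 + 10.3 + 19.6 + 422.6 + 17.5 + 545.8 = 1561.6 m².
Σ(Sᵢαᵢ) = 545.8·0.08 + 10.3·0.97 + 19.6·0.13 + 422.6·0.06 + 17.5·0.27 + 545.8·0.65 = 441.054.
Mean coefficient ᾱ = A/S = 0.2824.
−S·ln(1−ᾱ) = −1561.6 × ln(1 − 0.2824) = 518.206.
V = 33.9 × 16.1 × 4.7 = 2565.213 m³.
RT60 = 0.161 × 2565.213 / 518.206 = 0.80 s.

0.80 s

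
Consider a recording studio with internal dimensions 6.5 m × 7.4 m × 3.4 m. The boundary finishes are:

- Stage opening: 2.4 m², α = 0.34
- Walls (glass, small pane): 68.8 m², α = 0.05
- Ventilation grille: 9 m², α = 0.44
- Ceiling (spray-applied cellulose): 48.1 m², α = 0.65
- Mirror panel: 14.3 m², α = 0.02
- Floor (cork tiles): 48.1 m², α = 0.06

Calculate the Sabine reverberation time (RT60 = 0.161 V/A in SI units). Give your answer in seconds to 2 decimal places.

Total absorption A = 2.4×0.34 + 68.8×0.05 + 9×0.44 + 48.1×0.65 + 14.3×0.02 + 48.1×0.06
  = 0.816 + 3.440 + 3.960 + 31.265 + 0.286 + 2.886 = 42.653 m² sabins.
V = 6.5·7.4·3.4 = 163.54 m³.
T = 0.161 V/A = 0.161·163.54/42.653 = 0.62 s.

0.62 s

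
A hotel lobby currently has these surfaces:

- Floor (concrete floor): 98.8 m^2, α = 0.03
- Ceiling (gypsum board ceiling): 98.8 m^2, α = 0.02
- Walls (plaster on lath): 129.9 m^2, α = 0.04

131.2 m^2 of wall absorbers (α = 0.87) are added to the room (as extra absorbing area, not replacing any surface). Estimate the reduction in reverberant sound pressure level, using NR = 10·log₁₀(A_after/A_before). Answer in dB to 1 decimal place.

10.9 dB

Summing Sᵢαᵢ: 2.964 + 1.976 + 5.196 → A_before = 10.136 sabins.
Added absorption = 131.2 × 0.87 = 114.144 sabins.
A_after = 10.136 + 114.144 = 124.280 sabins.
Reduction = 10 log₁₀(A_after/A_before) = 10 log₁₀(12.2612) = 10.9 dB.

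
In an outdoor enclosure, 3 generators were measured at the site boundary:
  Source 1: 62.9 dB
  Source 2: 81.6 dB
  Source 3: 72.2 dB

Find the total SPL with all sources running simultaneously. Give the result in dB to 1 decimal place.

Converting to relative power and adding: 10^(62.9/10) + 10^(81.6/10) + 10^(72.2/10) = 1.631e+08.
Back to dB: 10·log₁₀ Σ = 82.1 dB.

82.1 dB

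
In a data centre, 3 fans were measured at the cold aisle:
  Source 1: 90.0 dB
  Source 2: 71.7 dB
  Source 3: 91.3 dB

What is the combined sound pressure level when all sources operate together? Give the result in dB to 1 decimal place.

Sum in the linear (power) domain: Σ 10^(Lᵢ/10) = 10^(90.0/10) + 10^(71.7/10) + 10^(91.3/10) = 2.364e+09.
L_total = 10·log₁₀(2.364e+09) = 93.7 dB.

93.7 dB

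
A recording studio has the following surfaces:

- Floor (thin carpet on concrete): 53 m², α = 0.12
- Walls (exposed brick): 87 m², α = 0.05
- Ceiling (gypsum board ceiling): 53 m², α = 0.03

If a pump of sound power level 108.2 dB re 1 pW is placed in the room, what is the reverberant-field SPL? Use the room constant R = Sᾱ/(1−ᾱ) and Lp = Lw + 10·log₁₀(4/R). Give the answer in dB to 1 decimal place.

Σ(Sᵢαᵢ) = 53·0.12 + 87·0.05 + 53·0.03 = 12.300; total area S = 193.0 m².
ᾱ = 12.300/193.0 = 0.0637; R = Sᾱ/(1−ᾱ) = 12.300/(1−0.0637) = 13.137 m².
Lp = 108.2 + 10·log₁₀(4/13.137) = 108.2 + (-5.16) = 103.0 dB.

103.0 dB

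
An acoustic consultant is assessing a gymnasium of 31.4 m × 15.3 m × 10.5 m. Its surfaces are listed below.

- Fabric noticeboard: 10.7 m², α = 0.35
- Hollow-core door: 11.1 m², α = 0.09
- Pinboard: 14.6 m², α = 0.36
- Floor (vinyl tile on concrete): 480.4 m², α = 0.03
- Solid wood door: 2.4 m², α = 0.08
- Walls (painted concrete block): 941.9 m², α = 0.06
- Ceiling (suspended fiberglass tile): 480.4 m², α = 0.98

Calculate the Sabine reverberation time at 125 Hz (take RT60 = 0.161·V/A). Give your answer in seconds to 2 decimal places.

A = Σ Sᵢαᵢ = 10.7×0.35 + 11.1×0.09 + 14.6×0.36 + 480.4×0.03 + 2.4×0.08 + 941.9×0.06 + 480.4×0.98 = 551.910 sabins.
V = 31.4·15.3·10.5 = 5044.41 m³.
Sabine: RT60 = 0.161 × 5044.41 / 551.910 = 1.47 s.

1.47 sec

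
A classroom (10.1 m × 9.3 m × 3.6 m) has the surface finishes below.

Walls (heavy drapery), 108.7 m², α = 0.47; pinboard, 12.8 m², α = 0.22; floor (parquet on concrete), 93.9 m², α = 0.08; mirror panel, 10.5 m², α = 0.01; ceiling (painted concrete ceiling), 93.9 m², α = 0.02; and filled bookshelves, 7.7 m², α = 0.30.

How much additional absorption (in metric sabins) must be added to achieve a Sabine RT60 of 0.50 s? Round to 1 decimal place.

Summing Sᵢαᵢ: 51.089 + 2.816 + 7.512 + 0.105 + 1.878 + 2.310 → A₁ = 65.710 sabins.
Target A₂ = 0.161·338.148/0.50 = 108.884 sabins (V = 338.148 m³).
Additional absorption ΔA = 108.884 − 65.710 = 43.2 sabins.

43.2 sabins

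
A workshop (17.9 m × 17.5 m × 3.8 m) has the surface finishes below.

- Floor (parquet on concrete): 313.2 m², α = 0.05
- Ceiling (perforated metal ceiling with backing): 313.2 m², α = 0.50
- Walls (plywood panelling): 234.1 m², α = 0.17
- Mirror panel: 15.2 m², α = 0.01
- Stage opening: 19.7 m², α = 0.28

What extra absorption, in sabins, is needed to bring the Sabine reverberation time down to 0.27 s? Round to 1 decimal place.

492.1 sabins

Summing Sᵢαᵢ: 15.660 + 156.600 + 39.797 + 0.152 + 5.516 → A₁ = 217.725 sabins.
Target A₂ = 0.161·1190.35/0.27 = 709.801 sabins (V = 1190.35 m³).
Shortfall: 709.801 − 217.725 = 492.1 sabins.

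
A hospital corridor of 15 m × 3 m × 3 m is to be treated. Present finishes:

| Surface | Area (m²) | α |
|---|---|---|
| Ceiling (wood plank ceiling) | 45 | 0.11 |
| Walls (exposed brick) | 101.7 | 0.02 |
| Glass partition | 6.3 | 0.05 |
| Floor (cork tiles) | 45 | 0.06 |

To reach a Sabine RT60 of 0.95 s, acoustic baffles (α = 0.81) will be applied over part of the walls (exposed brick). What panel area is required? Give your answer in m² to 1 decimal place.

Summing Sᵢαᵢ: 4.950 + 2.034 + 0.315 + 2.700 → A₁ = 9.999 sabins.
V = 135 m³. Target absorption A₂ = 0.161 × 135 / 0.95 = 22.879 sabins.
ΔA needed = 22.879 − 9.999 = 12.880 sabins.
Net gain per m²: Δα = 0.81 − 0.02 = 0.79.
Area = ΔA/Δα = 12.880/0.79 = 16.3 m².

16.3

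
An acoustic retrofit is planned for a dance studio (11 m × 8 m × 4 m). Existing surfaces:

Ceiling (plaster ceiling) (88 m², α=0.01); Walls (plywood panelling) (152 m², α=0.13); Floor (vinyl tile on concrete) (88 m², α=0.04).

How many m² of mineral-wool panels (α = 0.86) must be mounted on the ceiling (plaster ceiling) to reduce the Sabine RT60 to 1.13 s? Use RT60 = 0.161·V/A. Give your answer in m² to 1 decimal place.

Equivalent absorption area: A₁ = 88·0.01 + 152·0.13 + 88·0.04 = 24.160 m².
V = 352 m³. Target absorption A₂ = 0.161 × 352 / 1.13 = 50.152 sabins.
Absorption to add: 50.152 − 24.160 = 25.992 sabins.
Net gain per m²: Δα = 0.86 − 0.01 = 0.85.
Panel area = 25.992 / 0.85 = 30.6 m².

30.6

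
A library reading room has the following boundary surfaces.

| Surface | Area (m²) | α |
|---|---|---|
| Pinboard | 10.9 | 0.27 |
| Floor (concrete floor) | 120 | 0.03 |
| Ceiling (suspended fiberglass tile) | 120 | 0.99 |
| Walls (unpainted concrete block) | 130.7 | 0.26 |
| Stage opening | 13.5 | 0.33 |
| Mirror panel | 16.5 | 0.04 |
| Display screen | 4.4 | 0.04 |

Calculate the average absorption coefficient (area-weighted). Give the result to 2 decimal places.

Total surface area S = 416.0 m².
Weighted sum Σ Sα = 164.616.
ᾱ = A/S = 0.40.

0.40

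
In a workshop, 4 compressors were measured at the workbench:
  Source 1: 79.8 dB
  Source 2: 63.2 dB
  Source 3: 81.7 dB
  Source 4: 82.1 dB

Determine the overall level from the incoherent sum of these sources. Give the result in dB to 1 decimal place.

86.1 dB

Sum in the linear (power) domain: Σ 10^(Lᵢ/10) = 10^(79.8/10) + 10^(63.2/10) + 10^(81.7/10) + 10^(82.1/10) = 4.077e+08.
Back to dB: 10·log₁₀ Σ = 86.1 dB.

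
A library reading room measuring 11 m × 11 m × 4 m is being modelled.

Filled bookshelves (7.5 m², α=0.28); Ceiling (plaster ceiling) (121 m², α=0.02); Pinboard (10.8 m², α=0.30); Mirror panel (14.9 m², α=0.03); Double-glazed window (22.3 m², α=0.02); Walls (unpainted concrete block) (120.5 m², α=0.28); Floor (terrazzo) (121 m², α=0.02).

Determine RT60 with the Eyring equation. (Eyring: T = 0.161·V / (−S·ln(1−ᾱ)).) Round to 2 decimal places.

1.64 s

S = Σ Sᵢ = 418.0 m².
Σ(Sᵢαᵢ) = 7.5×0.28 + 121×0.02 + 10.8×0.30 + 14.9×0.03 + 22.3×0.02 + 120.5×0.28 + 121×0.02 = 44.813.
Mean coefficient ᾱ = A/S = 0.1072.
−S·ln(1−ᾱ) = −418.0 × ln(1 − 0.1072) = 47.398.
V = 11 × 11 × 4 = 484 m³.
T = 0.161·V/[−S·ln(1−ᾱ)] = 0.161·484/47.398 = 1.64 s.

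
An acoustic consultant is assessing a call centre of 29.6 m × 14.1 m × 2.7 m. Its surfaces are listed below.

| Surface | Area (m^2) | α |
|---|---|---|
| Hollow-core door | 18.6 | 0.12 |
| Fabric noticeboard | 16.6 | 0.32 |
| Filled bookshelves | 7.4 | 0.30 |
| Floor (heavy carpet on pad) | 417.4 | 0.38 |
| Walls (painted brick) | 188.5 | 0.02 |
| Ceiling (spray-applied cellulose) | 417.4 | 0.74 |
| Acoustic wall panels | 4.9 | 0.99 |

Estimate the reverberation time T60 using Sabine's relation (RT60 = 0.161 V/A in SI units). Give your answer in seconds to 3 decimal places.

Equivalent absorption area: A = 18.6·0.12 + 16.6·0.32 + 7.4·0.30 + 417.4·0.38 + 188.5·0.02 + 417.4·0.74 + 4.9·0.99 = 485.873 m^2.
V = 29.6·14.1·2.7 = 1126.872 m³.
Sabine: RT60 = 0.161 × 1126.872 / 485.873 = 0.373 s.

0.373 s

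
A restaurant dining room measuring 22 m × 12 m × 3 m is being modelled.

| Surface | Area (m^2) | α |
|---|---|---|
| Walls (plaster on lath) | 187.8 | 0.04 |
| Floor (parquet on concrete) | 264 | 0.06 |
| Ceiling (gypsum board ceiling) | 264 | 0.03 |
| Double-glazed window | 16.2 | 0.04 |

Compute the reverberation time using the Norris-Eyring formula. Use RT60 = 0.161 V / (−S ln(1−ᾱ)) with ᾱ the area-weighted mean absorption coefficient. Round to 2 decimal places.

S = Σ Sᵢ = 732.0 m^2.
Σ(Sᵢαᵢ) = 187.8·0.04 + 264·0.06 + 264·0.03 + 16.2·0.04 = 31.920.
ᾱ = 31.920 / 732.0 = 0.0436.
−S·ln(1−ᾱ) = −732.0 × ln(1 − 0.0436) = 32.632.
V = 22 × 12 × 3 = 792 m³.
RT60 = 0.161 × 792 / 32.632 = 3.91 s.

3.91 sec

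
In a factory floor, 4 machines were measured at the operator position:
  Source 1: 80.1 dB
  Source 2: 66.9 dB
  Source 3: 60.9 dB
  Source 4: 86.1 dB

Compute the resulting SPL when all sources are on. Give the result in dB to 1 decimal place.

Sum in the linear (power) domain: Σ 10^(Lᵢ/10) = 10^(80.1/10) + 10^(66.9/10) + 10^(60.9/10) + 10^(86.1/10) = 5.158e+08.
L_total = 10·log₁₀(5.158e+08) = 87.1 dB.

87.1 dB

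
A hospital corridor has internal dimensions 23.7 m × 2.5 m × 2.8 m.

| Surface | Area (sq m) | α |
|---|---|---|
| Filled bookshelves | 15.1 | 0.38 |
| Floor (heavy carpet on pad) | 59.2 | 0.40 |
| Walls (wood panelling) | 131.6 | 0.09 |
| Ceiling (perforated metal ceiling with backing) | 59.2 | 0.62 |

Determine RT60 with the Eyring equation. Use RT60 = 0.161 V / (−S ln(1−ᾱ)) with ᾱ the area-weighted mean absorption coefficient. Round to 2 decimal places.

0.29 seconds

Total surface area S = 15.1 + 59.2 + 131.6 + 59.2 = 265.1 sq m.
Absorption A = 15.1·0.38 + 59.2·0.40 + 131.6·0.09 + 59.2·0.62 = 77.966 sabins.
ᾱ = 77.966 / 265.1 = 0.2941.
Eyring denominator: −S ln(1−ᾱ) = 92.329.
V = 23.7 × 2.5 × 2.8 = 165.9 m³.
RT60 = 0.161 × 165.9 / 92.329 = 0.29 s.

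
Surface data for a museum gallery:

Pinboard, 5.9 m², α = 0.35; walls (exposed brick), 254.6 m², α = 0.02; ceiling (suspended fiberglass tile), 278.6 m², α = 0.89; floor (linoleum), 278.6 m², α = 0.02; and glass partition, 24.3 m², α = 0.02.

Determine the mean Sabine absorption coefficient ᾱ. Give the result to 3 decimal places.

Total surface area S = 842.0 m².
A = 5.9*0.35 + 254.6*0.02 + 278.6*0.89 + 278.6*0.02 + 24.3*0.02 = 261.169 sabins.
ᾱ = A/S = 0.310.

0.310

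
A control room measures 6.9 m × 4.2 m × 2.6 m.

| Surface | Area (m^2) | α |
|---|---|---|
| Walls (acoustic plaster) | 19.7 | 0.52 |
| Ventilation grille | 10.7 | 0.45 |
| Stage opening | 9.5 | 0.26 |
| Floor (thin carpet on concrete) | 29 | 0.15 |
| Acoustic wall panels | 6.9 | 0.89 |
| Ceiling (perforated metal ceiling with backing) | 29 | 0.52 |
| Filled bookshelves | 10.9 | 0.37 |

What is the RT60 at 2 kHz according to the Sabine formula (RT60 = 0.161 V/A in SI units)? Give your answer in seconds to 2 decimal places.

0.26 sec

Equivalent absorption area: A = 19.7·0.52 + 10.7·0.45 + 9.5·0.26 + 29·0.15 + 6.9·0.89 + 29·0.52 + 10.9·0.37 = 47.133 m^2.
Volume V = 6.9 × 4.2 × 2.6 = 75.348 m³.
RT60 = 0.161 · V / A = 0.161 × 75.348 / 47.133 = 0.26 s.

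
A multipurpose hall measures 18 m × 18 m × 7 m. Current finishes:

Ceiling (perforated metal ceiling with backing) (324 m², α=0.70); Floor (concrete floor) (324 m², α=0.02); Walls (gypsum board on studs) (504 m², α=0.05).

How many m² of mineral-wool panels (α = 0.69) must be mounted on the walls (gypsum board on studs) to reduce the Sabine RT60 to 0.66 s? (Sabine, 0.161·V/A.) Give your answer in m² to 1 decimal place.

460.6

Total absorption A₁ = 324·0.70 + 324·0.02 + 504·0.05
  = 226.800 + 6.480 + 25.200 = 258.480 m² sabins.
V = 2268 m³. Target absorption A₂ = 0.161 × 2268 / 0.66 = 553.255 sabins.
ΔA needed = 553.255 − 258.480 = 294.775 sabins.
Each m² of panel replacing the walls (gypsum board on studs) adds (0.69 − 0.05) = 0.64 sabins.
Area = ΔA/Δα = 294.775/0.64 = 460.6 m².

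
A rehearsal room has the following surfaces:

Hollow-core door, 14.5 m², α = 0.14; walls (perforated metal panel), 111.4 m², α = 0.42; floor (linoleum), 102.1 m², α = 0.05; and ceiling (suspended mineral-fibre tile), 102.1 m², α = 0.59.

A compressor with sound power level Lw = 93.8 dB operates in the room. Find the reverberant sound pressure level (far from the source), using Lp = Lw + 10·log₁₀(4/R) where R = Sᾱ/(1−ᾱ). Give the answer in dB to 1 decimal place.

77.4 dB

Σ(Sᵢαᵢ) = 14.5×0.14 + 111.4×0.42 + 102.1×0.05 + 102.1×0.59 = 114.162; total area S = 330.1 m².
ᾱ = 114.162/330.1 = 0.3458; R = Sᾱ/(1−ᾱ) = 114.162/(1−0.3458) = 174.506 m².
Lp = Lw + 10 log₁₀(4/R) = 93.8 -16.40 = 77.4 dB.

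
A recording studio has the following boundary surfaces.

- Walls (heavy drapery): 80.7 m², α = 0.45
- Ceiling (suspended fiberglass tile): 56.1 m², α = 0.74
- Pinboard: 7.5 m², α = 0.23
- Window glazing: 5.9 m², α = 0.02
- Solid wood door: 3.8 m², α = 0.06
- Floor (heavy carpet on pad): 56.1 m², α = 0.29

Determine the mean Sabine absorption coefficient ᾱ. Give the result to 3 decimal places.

0.458

Total surface area S = 210.1 m².
Weighted sum Σ Sα = 96.169.
ᾱ = A/S = 0.458.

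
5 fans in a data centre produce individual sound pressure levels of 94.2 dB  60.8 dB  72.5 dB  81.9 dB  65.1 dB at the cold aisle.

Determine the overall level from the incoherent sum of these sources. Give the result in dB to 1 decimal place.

Converting to relative power and adding: 10^(94.2/10) + 10^(60.8/10) + 10^(72.5/10) + 10^(81.9/10) + 10^(65.1/10) = 2.807e+09.
Back to dB: 10·log₁₀ Σ = 94.5 dB.

94.5 dB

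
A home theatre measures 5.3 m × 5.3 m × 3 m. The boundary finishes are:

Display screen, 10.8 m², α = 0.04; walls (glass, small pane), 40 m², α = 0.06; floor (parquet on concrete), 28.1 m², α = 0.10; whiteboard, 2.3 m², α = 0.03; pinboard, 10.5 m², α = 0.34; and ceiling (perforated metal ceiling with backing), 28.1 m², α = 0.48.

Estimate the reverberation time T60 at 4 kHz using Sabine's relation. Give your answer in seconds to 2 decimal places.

Total absorption A = 10.8·0.04 + 40·0.06 + 28.1·0.10 + 2.3·0.03 + 10.5·0.34 + 28.1·0.48
  = 0.432 + 2.400 + 2.810 + 0.069 + 3.570 + 13.488 = 22.769 m² sabins.
Volume V = 5.3 × 5.3 × 3 = 84.27 m³.
RT60 = 0.161 · V / A = 0.161 × 84.27 / 22.769 = 0.60 s.

0.60 sec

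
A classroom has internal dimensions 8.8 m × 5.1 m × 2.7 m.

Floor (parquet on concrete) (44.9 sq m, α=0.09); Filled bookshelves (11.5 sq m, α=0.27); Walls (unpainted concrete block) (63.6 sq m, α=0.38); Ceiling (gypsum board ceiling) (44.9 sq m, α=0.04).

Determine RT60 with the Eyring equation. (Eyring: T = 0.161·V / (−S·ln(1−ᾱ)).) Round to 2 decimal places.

0.53 s

S = Σ Sᵢ = 164.9 sq m.
Σ(Sᵢαᵢ) = 44.9·0.09 + 11.5·0.27 + 63.6·0.38 + 44.9·0.04 = 33.110.
ᾱ = 33.110 / 164.9 = 0.2008.
−S·ln(1−ᾱ) = −164.9 × ln(1 − 0.2008) = 36.961.
V = 8.8 × 5.1 × 2.7 = 121.176 m³.
T = 0.161·V/[−S·ln(1−ᾱ)] = 0.161·121.176/36.961 = 0.53 s.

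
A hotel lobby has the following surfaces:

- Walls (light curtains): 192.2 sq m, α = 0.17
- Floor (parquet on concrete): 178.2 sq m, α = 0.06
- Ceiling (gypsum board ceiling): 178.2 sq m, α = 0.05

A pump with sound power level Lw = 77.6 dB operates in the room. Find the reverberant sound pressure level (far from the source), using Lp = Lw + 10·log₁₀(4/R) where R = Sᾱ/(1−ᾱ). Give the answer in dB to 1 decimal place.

Σ(Sᵢαᵢ) = 192.2×0.17 + 178.2×0.06 + 178.2×0.05 = 52.276; total area S = 548.6 sq m.
ᾱ = 0.0953, so room constant R = A/(1−ᾱ) = 57.783 sq m.
Lp = 77.6 + 10·log₁₀(4/57.783) = 77.6 + (-11.60) = 66.0 dB.

66.0 dB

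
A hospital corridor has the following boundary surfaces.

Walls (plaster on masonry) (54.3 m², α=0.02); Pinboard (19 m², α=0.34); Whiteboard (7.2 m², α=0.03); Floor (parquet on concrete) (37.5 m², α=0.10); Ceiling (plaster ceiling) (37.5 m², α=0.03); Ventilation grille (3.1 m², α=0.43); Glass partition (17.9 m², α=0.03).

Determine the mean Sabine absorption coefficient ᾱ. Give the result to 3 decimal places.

Total surface area S = 176.5 m².
Weighted sum Σ Sα = 14.507.
ᾱ = A/S = 0.082.

0.082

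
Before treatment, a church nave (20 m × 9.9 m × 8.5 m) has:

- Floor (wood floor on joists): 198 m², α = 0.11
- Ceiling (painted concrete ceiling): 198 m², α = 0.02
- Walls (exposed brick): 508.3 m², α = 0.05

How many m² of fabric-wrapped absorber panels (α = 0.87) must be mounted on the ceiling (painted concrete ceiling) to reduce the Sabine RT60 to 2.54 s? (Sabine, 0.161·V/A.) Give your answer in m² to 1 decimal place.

65.3

Equivalent absorption area: A₁ = 198*0.11 + 198*0.02 + 508.3*0.05 = 51.155 m².
V = 1683 m³. Target absorption A₂ = 0.161 × 1683 / 2.54 = 106.678 sabins.
Absorption to add: 106.678 − 51.155 = 55.523 sabins.
Net gain per m²: Δα = 0.87 − 0.02 = 0.85.
Panel area = 55.523 / 0.85 = 65.3 m².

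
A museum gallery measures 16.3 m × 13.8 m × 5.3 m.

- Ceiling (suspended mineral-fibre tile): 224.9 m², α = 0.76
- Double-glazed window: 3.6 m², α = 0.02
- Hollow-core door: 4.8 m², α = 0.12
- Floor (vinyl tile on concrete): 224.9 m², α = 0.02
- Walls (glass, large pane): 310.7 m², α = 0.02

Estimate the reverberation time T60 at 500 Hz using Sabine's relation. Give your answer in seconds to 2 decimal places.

Equivalent absorption area: A = 224.9·0.76 + 3.6·0.02 + 4.8·0.12 + 224.9·0.02 + 310.7·0.02 = 182.284 m².
Volume V = 16.3 × 13.8 × 5.3 = 1192.182 m³.
Sabine: RT60 = 0.161 × 1192.182 / 182.284 = 1.05 s.

1.05 sec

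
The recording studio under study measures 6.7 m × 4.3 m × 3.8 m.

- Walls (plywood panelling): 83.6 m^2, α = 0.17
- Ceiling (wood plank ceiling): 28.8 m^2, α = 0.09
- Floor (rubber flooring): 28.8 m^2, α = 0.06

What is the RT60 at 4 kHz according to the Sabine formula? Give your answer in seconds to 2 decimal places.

Equivalent absorption area: A = 83.6*0.17 + 28.8*0.09 + 28.8*0.06 = 18.532 m^2.
V = 6.7·4.3·3.8 = 109.478 m³.
Sabine: RT60 = 0.161 × 109.478 / 18.532 = 0.95 s.

0.95 s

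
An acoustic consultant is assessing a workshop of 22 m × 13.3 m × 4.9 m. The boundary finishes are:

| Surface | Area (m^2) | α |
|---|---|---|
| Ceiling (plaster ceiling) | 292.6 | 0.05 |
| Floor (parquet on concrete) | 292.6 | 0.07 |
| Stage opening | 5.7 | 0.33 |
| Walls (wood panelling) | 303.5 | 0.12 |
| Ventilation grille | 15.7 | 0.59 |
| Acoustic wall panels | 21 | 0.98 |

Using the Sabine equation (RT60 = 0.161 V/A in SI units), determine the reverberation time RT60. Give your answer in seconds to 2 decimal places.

2.24 s

Equivalent absorption area: A = 292.6·0.05 + 292.6·0.07 + 5.7·0.33 + 303.5·0.12 + 15.7·0.59 + 21·0.98 = 103.256 m^2.
V = 22·13.3·4.9 = 1433.74 m³.
T = 0.161 V/A = 0.161·1433.74/103.256 = 2.24 s.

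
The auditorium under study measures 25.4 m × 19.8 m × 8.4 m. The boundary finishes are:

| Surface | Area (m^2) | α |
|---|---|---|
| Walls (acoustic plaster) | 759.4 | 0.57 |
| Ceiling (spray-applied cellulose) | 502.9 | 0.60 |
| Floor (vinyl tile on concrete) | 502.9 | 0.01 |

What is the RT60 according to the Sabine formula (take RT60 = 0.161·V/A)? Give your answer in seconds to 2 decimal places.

0.92 seconds

Summing Sᵢαᵢ: 432.858 + 301.740 + 5.029 → A = 739.627 sabins.
Room volume: 4224.528 m³.
RT60 = 0.161 · V / A = 0.161 × 4224.528 / 739.627 = 0.92 s.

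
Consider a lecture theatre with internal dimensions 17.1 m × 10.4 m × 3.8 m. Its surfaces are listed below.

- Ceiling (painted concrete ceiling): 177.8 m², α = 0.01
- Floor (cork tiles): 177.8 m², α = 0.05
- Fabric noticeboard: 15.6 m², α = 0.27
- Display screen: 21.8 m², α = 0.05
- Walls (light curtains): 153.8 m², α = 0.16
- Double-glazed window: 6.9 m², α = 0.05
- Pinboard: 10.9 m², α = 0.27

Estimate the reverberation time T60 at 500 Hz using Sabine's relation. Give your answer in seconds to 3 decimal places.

2.480 sec

Summing Sᵢαᵢ: 1.778 + 8.890 + 4.212 + 1.090 + 24.608 + 0.345 + 2.943 → A = 43.866 sabins.
Volume V = 17.1 × 10.4 × 3.8 = 675.792 m³.
RT60 = 0.161 · V / A = 0.161 × 675.792 / 43.866 = 2.480 s.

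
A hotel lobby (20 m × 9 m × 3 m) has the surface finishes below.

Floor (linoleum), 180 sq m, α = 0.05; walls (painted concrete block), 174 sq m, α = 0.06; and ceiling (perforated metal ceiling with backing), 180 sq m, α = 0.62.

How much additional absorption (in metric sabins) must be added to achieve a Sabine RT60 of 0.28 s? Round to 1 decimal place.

Total absorption A₁ = 180*0.05 + 174*0.06 + 180*0.62
  = 9.000 + 10.440 + 111.600 = 131.040 sq m sabins.
V = 540 m³. Required absorption A₂ = 0.161 × 540 / 0.28 = 310.500 sabins.
ΔA = A₂ − A₁ = 310.500 − 131.040 = 179.5 sabins.

179.5 sabins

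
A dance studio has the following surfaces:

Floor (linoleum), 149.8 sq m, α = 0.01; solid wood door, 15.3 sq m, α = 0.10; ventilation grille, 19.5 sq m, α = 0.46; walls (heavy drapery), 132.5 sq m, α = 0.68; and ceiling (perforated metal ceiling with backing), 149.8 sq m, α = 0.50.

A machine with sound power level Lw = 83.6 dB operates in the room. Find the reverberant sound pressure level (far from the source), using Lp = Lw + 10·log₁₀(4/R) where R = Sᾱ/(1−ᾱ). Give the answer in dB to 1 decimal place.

A = 176.998 sabins; S = 466.9 sq m.
ᾱ = 0.3791, so room constant R = A/(1−ᾱ) = 285.067 sq m.
Lp = 83.6 + 10·log₁₀(4/285.067) = 83.6 + (-18.53) = 65.1 dB.

65.1 dB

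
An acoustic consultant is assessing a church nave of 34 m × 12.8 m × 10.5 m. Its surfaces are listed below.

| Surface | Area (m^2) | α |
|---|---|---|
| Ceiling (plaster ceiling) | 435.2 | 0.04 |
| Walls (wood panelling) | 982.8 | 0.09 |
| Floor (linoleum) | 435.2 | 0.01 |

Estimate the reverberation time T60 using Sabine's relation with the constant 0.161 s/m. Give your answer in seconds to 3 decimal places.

6.675 seconds

Total absorption A = 435.2·0.04 + 982.8·0.09 + 435.2·0.01
  = 17.408 + 88.452 + 4.352 = 110.212 m^2 sabins.
Room volume: 4569.6 m³.
RT60 = 0.161 · V / A = 0.161 × 4569.6 / 110.212 = 6.675 s.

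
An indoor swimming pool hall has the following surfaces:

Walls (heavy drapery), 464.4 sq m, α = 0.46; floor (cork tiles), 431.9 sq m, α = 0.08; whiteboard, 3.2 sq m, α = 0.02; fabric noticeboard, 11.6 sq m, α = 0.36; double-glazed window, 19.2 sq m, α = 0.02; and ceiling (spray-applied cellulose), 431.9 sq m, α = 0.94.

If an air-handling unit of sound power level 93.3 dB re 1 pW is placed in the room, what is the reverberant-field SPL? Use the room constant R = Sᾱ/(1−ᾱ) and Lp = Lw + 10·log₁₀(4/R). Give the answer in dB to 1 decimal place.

68.3 dB

Σ(Sᵢαᵢ) = 464.4·0.46 + 431.9·0.08 + 3.2·0.02 + 11.6·0.36 + 19.2·0.02 + 431.9·0.94 = 658.786; total area S = 1362.2 sq m.
ᾱ = 0.4836, so room constant R = A/(1−ᾱ) = 1275.728 sq m.
Lp = Lw + 10 log₁₀(4/R) = 93.3 -25.04 = 68.3 dB.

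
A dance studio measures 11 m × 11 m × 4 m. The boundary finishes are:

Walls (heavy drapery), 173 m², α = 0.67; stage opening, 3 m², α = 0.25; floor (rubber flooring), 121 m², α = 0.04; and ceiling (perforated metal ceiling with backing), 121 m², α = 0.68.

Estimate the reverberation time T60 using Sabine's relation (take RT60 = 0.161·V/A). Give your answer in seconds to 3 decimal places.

0.382 s

A = Σ Sᵢαᵢ = 173*0.67 + 3*0.25 + 121*0.04 + 121*0.68 = 203.780 sabins.
Volume V = 11 × 11 × 4 = 484 m³.
Sabine: RT60 = 0.161 × 484 / 203.780 = 0.382 s.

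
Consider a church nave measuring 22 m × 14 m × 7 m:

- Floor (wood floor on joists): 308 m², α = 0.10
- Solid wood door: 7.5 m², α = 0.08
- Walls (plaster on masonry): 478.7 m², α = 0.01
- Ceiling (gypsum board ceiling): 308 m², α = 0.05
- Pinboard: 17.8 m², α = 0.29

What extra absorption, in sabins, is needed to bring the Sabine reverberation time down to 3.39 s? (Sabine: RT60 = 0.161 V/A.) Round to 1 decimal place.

Equivalent absorption area: A₁ = 308×0.10 + 7.5×0.08 + 478.7×0.01 + 308×0.05 + 17.8×0.29 = 56.749 m².
For T = 3.39 s, need A₂ = 0.161·V/T = 0.161·2156/3.39 = 102.394 sabins.
Additional absorption ΔA = 102.394 − 56.749 = 45.6 sabins.

45.6 sabins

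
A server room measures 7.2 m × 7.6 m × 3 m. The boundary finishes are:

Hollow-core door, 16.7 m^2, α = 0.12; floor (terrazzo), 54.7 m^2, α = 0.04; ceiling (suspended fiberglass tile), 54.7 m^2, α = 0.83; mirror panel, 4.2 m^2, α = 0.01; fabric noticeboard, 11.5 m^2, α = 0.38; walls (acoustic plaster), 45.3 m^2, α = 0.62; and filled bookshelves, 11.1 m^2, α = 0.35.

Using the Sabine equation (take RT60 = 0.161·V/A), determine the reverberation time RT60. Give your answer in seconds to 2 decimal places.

0.31 s

Equivalent absorption area: A = 16.7*0.12 + 54.7*0.04 + 54.7*0.83 + 4.2*0.01 + 11.5*0.38 + 45.3*0.62 + 11.1*0.35 = 85.976 m^2.
Volume V = 7.2 × 7.6 × 3 = 164.16 m³.
RT60 = 0.161 · V / A = 0.161 × 164.16 / 85.976 = 0.31 s.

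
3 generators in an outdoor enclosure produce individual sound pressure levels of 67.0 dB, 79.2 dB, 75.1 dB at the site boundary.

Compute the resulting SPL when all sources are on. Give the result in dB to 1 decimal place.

80.8 dB

Converting to relative power and adding: 10^(67.0/10) + 10^(79.2/10) + 10^(75.1/10) = 1.205e+08.
Back to dB: 10·log₁₀ Σ = 80.8 dB.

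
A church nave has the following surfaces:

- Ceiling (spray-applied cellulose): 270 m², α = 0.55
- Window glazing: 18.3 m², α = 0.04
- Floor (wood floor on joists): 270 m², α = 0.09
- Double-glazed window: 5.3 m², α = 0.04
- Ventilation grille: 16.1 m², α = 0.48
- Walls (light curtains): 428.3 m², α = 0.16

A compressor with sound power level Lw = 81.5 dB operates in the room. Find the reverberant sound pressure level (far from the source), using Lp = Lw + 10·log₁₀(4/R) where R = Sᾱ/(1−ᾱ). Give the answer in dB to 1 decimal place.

A = 250.000 sabins; S = 1008.0 m².
ᾱ = 250.000/1008.0 = 0.2480; R = Sᾱ/(1−ᾱ) = 250.000/(1−0.2480) = 332.447 m².
Lp = 81.5 + 10·log₁₀(4/332.447) = 81.5 + (-19.20) = 62.3 dB.

62.3 dB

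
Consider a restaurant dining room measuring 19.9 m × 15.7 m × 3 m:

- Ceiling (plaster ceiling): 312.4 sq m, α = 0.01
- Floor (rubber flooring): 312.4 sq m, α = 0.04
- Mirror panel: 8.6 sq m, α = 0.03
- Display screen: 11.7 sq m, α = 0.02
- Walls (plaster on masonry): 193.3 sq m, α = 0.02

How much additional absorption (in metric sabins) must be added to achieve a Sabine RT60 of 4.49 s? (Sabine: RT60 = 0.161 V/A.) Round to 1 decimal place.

13.6 sabins

A₁ = Σ Sᵢαᵢ = 312.4·0.01 + 312.4·0.04 + 8.6·0.03 + 11.7·0.02 + 193.3·0.02 = 19.978 sabins.
Target A₂ = 0.161·937.29/4.49 = 33.609 sabins (V = 937.29 m³).
Additional absorption ΔA = 33.609 − 19.978 = 13.6 sabins.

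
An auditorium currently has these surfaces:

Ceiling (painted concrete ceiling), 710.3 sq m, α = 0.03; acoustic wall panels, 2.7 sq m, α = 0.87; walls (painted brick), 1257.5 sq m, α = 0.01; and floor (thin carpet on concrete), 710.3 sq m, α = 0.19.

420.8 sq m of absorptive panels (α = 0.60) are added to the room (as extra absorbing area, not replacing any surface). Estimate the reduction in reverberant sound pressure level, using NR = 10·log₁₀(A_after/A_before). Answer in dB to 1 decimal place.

3.9 dB

Equivalent absorption area: A_before = 710.3·0.03 + 2.7·0.87 + 1257.5·0.01 + 710.3·0.19 = 171.190 sq m.
Treatment contributes 420.8·0.60 = 252.480 sabins.
A_after = 171.190 + 252.480 = 423.670 sabins.
NR = 10·log₁₀(423.670/171.190) = 3.9 dB.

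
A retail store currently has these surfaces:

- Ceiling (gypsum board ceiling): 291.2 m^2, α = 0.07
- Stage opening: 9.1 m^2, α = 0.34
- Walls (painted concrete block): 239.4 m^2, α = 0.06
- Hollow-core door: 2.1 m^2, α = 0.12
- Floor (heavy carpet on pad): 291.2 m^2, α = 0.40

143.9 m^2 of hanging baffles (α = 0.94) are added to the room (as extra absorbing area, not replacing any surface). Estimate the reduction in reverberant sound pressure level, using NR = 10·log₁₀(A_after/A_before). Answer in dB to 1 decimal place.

2.7 dB

Total absorption A_before = 291.2×0.07 + 9.1×0.34 + 239.4×0.06 + 2.1×0.12 + 291.2×0.40
  = 20.384 + 3.094 + 14.364 + 0.252 + 116.480 = 154.574 m^2 sabins.
Added absorption = 143.9 × 0.94 = 135.266 sabins.
New total A_after = 289.840 sabins.
NR = 10·log₁₀(289.840/154.574) = 2.7 dB.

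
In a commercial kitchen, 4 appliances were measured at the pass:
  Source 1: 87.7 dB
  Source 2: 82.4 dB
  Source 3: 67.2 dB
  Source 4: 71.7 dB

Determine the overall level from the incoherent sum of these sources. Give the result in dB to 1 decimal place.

88.9 dB

Σ 10^(Lᵢ/10) = 7.827e+08.
Back to dB: 10·log₁₀ Σ = 88.9 dB.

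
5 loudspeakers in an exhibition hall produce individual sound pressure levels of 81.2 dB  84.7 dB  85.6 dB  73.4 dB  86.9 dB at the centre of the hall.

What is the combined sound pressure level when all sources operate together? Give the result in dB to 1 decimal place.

Sum in the linear (power) domain: Σ 10^(Lᵢ/10) = 10^(81.2/10) + 10^(84.7/10) + 10^(85.6/10) + 10^(73.4/10) + 10^(86.9/10) = 1.302e+09.
L_total = 10·log₁₀(1.302e+09) = 91.1 dB.

91.1 dB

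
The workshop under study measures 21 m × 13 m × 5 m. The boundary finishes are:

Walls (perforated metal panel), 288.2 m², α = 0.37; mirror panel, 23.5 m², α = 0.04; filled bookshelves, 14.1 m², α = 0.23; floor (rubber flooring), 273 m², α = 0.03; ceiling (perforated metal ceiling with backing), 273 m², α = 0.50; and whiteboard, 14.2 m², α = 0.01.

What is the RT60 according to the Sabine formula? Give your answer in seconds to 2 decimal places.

0.86 seconds

Total absorption A = 288.2×0.37 + 23.5×0.04 + 14.1×0.23 + 273×0.03 + 273×0.50 + 14.2×0.01
  = 106.634 + 0.940 + 3.243 + 8.190 + 136.500 + 0.142 = 255.649 m² sabins.
Room volume: 1365 m³.
Sabine: RT60 = 0.161 × 1365 / 255.649 = 0.86 s.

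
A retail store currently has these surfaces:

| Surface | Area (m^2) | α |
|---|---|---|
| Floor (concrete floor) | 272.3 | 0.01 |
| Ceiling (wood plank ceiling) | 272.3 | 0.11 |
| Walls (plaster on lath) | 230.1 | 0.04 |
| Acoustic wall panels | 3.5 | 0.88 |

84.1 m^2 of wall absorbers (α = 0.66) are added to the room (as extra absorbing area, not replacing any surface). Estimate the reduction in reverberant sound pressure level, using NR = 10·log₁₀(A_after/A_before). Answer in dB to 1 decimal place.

3.5 dB

A_before = Σ Sᵢαᵢ = 272.3*0.01 + 272.3*0.11 + 230.1*0.04 + 3.5*0.88 = 44.960 sabins.
Treatment contributes 84.1·0.66 = 55.506 sabins.
A_after = 44.960 + 55.506 = 100.466 sabins.
NR = 10·log₁₀(100.466/44.960) = 3.5 dB.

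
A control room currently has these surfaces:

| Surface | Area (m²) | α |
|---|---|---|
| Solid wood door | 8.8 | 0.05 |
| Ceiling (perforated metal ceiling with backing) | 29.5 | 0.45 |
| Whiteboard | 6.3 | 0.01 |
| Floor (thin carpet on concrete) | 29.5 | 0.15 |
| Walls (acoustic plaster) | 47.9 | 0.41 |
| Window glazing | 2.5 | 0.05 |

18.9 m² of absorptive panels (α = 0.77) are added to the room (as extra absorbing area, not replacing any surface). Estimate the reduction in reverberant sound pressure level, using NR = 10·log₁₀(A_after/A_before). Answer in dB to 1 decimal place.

Summing Sᵢαᵢ: 0.440 + 13.275 + 0.063 + 4.425 + 19.639 + 0.125 → A_before = 37.967 sabins.
Treatment contributes 18.9·0.77 = 14.553 sabins.
A_after = 37.967 + 14.553 = 52.520 sabins.
NR = 10·log₁₀(52.520/37.967) = 1.4 dB.

1.4 dB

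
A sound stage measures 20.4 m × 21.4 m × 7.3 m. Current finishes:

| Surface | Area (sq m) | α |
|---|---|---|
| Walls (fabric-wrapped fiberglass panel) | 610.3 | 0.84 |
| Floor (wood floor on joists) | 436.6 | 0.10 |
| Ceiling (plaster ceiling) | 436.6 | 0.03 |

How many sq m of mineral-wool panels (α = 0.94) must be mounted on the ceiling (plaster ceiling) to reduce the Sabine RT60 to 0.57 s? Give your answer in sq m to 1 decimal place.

363.5

Summing Sᵢαᵢ: 512.652 + 43.660 + 13.098 → A₁ = 569.410 sabins.
Required A₂ = 0.161·3186.888/0.57 = 900.156 sabins.
ΔA needed = 900.156 − 569.410 = 330.746 sabins.
Each sq m of panel replacing the ceiling (plaster ceiling) adds (0.94 − 0.03) = 0.91 sabins.
Area = ΔA/Δα = 330.746/0.91 = 363.5 sq m.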